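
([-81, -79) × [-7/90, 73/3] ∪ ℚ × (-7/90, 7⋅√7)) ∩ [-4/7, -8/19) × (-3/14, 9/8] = (ℚ ∩ [-4/7, -8/19)) × (-7/90, 9/8]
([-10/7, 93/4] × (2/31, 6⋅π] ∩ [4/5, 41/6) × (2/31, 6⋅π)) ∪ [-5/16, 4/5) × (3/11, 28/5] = ([-5/16, 4/5) × (3/11, 28/5]) ∪ ([4/5, 41/6) × (2/31, 6⋅π))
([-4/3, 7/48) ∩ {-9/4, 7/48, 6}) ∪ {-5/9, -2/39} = {-5/9, -2/39}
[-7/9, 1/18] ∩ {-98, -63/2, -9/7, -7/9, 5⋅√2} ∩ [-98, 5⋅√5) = {-7/9}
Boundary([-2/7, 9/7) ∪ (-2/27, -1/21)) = {-2/7, 9/7}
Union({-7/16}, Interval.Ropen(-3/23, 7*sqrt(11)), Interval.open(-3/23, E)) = Union({-7/16}, Interval.Ropen(-3/23, 7*sqrt(11)))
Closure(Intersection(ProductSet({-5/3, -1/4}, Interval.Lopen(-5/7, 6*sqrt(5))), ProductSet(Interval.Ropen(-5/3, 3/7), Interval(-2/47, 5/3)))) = ProductSet({-5/3, -1/4}, Interval(-2/47, 5/3))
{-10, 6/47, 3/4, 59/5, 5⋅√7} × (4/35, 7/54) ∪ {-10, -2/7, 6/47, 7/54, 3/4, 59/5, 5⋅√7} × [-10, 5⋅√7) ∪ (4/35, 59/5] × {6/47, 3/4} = ((4/35, 59/5] × {6/47, 3/4}) ∪ ({-10, -2/7, 6/47, 7/54, 3/4, 59/5, 5⋅√7} × [-10, 5⋅√7))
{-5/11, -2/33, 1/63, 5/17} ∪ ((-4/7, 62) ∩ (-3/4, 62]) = (-4/7, 62)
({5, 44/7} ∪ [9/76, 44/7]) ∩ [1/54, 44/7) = [9/76, 44/7)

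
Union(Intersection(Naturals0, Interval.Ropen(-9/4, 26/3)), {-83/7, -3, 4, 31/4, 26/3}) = Union({-83/7, -3, 31/4, 26/3}, Range(0, 9, 1))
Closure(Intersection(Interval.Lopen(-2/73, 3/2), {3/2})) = {3/2}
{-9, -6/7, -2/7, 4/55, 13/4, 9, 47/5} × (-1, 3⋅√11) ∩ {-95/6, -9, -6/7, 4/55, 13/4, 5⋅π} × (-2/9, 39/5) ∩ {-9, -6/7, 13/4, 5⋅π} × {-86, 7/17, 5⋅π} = {-9, -6/7, 13/4} × {7/17}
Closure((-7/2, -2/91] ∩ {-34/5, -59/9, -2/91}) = {-2/91}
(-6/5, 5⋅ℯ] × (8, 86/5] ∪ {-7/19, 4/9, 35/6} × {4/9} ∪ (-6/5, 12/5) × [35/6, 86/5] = ({-7/19, 4/9, 35/6} × {4/9}) ∪ ((-6/5, 12/5) × [35/6, 86/5]) ∪ ((-6/5, 5⋅ℯ] × (8, 86/5])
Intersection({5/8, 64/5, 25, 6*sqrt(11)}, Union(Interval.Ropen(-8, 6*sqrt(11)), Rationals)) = {5/8, 64/5, 25}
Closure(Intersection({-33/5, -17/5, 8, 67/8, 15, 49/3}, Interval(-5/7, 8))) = {8}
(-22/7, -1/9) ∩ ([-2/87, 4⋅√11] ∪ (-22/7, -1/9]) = (-22/7, -1/9)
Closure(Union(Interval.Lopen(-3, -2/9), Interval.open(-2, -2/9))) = Interval(-3, -2/9)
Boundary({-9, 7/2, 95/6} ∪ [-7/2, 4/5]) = {-9, -7/2, 4/5, 7/2, 95/6}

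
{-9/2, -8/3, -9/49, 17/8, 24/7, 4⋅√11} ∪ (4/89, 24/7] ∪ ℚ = ℚ ∪ [4/89, 24/7] ∪ {4⋅√11}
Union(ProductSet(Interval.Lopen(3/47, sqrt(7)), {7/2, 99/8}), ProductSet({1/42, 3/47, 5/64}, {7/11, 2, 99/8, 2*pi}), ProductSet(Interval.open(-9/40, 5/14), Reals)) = Union(ProductSet(Interval.open(-9/40, 5/14), Reals), ProductSet(Interval.Lopen(3/47, sqrt(7)), {7/2, 99/8}))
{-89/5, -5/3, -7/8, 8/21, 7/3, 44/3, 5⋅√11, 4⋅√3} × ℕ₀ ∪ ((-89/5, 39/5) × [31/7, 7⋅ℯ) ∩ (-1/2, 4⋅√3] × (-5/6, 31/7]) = ((-1/2, 4⋅√3] × {31/7}) ∪ ({-89/5, -5/3, -7/8, 8/21, 7/3, 44/3, 5⋅√11, 4⋅√3} × ℕ₀)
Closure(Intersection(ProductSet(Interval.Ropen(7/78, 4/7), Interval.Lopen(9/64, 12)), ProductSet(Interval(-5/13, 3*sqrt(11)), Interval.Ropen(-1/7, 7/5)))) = Union(ProductSet({7/78, 4/7}, Interval(9/64, 7/5)), ProductSet(Interval(7/78, 4/7), {9/64, 7/5}), ProductSet(Interval.Ropen(7/78, 4/7), Interval.open(9/64, 7/5)))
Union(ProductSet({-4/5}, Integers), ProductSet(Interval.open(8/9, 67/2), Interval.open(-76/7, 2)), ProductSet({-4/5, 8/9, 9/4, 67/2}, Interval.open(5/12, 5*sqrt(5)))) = Union(ProductSet({-4/5}, Integers), ProductSet({-4/5, 8/9, 9/4, 67/2}, Interval.open(5/12, 5*sqrt(5))), ProductSet(Interval.open(8/9, 67/2), Interval.open(-76/7, 2)))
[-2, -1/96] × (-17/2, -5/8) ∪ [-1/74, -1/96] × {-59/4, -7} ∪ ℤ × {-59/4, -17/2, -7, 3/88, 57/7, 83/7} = (ℤ × {-59/4, -17/2, -7, 3/88, 57/7, 83/7}) ∪ ([-1/74, -1/96] × {-59/4, -7}) ∪ ([-2, -1/96] × (-17/2, -5/8))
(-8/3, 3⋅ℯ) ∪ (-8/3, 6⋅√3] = (-8/3, 6⋅√3]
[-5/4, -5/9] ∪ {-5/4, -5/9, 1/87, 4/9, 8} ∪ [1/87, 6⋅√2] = [-5/4, -5/9] ∪ [1/87, 6⋅√2]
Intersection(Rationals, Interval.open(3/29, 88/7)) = Intersection(Interval.open(3/29, 88/7), Rationals)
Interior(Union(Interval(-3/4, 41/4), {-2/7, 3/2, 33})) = Interval.open(-3/4, 41/4)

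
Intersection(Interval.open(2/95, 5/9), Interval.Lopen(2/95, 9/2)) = Interval.open(2/95, 5/9)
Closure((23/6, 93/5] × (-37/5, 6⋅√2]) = ({23/6, 93/5} × [-37/5, 6⋅√2]) ∪ ([23/6, 93/5] × {-37/5, 6⋅√2}) ∪ ((23/6, 93/5] × (-37/5, 6⋅√2])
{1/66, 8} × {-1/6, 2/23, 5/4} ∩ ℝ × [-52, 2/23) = {1/66, 8} × {-1/6}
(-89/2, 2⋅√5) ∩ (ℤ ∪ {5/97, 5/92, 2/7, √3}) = {-44, -43, …, 4} ∪ {5/97, 5/92, 2/7, √3}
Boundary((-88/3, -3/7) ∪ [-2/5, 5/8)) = {-88/3, -3/7, -2/5, 5/8}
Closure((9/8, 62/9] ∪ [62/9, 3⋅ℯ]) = [9/8, 3⋅ℯ]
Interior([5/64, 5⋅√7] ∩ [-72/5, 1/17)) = ∅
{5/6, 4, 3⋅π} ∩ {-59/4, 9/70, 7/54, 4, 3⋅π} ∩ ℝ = {4, 3⋅π}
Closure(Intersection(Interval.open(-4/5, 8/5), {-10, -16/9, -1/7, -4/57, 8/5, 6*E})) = {-1/7, -4/57}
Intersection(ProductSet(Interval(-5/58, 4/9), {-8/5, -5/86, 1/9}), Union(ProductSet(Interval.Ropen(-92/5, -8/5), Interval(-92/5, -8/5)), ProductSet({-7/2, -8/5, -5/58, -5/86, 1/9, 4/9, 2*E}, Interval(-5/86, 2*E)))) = ProductSet({-5/58, -5/86, 1/9, 4/9}, {-5/86, 1/9})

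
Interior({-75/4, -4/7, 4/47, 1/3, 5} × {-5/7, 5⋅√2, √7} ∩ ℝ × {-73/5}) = ∅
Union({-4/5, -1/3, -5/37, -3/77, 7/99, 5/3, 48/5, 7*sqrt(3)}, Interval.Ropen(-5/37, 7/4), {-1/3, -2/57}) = Union({-4/5, -1/3, 48/5, 7*sqrt(3)}, Interval.Ropen(-5/37, 7/4))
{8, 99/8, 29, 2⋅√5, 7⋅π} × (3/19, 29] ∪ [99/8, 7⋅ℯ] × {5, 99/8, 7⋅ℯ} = ([99/8, 7⋅ℯ] × {5, 99/8, 7⋅ℯ}) ∪ ({8, 99/8, 29, 2⋅√5, 7⋅π} × (3/19, 29])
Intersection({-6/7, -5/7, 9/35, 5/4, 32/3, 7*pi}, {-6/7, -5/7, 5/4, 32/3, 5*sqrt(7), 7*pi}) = {-6/7, -5/7, 5/4, 32/3, 7*pi}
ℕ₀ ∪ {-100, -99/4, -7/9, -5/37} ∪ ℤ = ℤ ∪ {-99/4, -7/9, -5/37}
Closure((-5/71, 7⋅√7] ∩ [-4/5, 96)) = [-5/71, 7⋅√7]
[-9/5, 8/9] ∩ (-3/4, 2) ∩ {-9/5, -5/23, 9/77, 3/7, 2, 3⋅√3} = {-5/23, 9/77, 3/7}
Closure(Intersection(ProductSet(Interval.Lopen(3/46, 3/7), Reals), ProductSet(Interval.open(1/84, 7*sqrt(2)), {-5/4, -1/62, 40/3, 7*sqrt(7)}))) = ProductSet(Interval(3/46, 3/7), {-5/4, -1/62, 40/3, 7*sqrt(7)})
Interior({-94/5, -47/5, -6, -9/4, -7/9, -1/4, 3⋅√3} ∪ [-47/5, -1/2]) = (-47/5, -1/2)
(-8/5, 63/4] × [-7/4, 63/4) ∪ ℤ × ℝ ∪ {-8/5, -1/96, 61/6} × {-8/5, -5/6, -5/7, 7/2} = (ℤ × ℝ) ∪ ({-8/5, -1/96, 61/6} × {-8/5, -5/6, -5/7, 7/2}) ∪ ((-8/5, 63/4] × [-7/4, 63/4))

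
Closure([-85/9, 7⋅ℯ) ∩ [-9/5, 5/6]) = [-9/5, 5/6]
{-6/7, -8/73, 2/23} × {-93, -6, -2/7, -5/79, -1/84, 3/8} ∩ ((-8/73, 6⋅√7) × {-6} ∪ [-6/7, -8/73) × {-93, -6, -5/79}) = ({2/23} × {-6}) ∪ ({-6/7} × {-93, -6, -5/79})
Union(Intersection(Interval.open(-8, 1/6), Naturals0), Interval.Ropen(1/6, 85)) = Union(Interval.Ropen(1/6, 85), Range(0, 1, 1))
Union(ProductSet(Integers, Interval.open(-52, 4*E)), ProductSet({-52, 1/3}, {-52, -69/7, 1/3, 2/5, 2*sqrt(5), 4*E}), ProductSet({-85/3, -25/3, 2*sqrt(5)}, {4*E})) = Union(ProductSet({-52, 1/3}, {-52, -69/7, 1/3, 2/5, 2*sqrt(5), 4*E}), ProductSet({-85/3, -25/3, 2*sqrt(5)}, {4*E}), ProductSet(Integers, Interval.open(-52, 4*E)))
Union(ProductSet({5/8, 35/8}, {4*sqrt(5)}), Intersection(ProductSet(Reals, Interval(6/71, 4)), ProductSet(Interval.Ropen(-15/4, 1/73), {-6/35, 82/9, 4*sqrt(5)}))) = ProductSet({5/8, 35/8}, {4*sqrt(5)})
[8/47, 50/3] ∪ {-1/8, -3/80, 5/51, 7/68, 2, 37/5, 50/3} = {-1/8, -3/80, 5/51, 7/68} ∪ [8/47, 50/3]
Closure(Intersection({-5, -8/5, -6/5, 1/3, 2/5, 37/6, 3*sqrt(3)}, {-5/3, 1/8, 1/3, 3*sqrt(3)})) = {1/3, 3*sqrt(3)}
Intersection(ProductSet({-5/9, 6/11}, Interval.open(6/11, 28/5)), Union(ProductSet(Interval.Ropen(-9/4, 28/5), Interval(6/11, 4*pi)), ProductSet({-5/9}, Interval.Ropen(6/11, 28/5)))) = ProductSet({-5/9, 6/11}, Interval.open(6/11, 28/5))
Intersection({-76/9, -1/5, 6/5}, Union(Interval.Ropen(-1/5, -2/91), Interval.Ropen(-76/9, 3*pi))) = {-76/9, -1/5, 6/5}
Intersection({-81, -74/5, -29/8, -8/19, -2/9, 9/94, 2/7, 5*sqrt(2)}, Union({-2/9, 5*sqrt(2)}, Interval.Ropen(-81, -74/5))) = {-81, -2/9, 5*sqrt(2)}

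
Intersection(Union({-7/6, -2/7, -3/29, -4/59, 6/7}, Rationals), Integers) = Integers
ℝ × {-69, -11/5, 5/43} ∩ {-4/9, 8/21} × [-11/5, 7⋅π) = {-4/9, 8/21} × {-11/5, 5/43}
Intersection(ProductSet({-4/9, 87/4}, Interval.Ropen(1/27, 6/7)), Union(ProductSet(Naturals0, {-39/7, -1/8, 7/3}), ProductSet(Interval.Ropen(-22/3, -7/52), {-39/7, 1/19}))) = ProductSet({-4/9}, {1/19})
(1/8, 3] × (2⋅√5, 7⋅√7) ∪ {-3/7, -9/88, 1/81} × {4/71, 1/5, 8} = ({-3/7, -9/88, 1/81} × {4/71, 1/5, 8}) ∪ ((1/8, 3] × (2⋅√5, 7⋅√7))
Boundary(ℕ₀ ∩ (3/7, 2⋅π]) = {1, 2, …, 6}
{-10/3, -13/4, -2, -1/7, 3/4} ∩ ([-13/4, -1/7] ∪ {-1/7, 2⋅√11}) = {-13/4, -2, -1/7}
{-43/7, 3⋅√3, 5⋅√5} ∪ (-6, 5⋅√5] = {-43/7} ∪ (-6, 5⋅√5]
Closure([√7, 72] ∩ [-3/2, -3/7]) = ∅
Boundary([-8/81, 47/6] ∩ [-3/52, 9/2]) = {-3/52, 9/2}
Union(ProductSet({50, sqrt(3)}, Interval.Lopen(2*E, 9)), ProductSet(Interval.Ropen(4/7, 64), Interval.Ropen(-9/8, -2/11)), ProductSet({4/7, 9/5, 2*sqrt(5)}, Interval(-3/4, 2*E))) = Union(ProductSet({50, sqrt(3)}, Interval.Lopen(2*E, 9)), ProductSet({4/7, 9/5, 2*sqrt(5)}, Interval(-3/4, 2*E)), ProductSet(Interval.Ropen(4/7, 64), Interval.Ropen(-9/8, -2/11)))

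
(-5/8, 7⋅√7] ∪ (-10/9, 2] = (-10/9, 7⋅√7]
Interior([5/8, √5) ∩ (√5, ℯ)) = ∅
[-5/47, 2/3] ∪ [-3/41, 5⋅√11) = [-5/47, 5⋅√11)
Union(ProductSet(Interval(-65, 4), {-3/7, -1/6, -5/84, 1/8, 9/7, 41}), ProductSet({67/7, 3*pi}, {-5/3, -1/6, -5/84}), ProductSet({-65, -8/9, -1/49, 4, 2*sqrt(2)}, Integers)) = Union(ProductSet({67/7, 3*pi}, {-5/3, -1/6, -5/84}), ProductSet({-65, -8/9, -1/49, 4, 2*sqrt(2)}, Integers), ProductSet(Interval(-65, 4), {-3/7, -1/6, -5/84, 1/8, 9/7, 41}))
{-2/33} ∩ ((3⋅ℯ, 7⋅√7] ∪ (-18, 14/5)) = {-2/33}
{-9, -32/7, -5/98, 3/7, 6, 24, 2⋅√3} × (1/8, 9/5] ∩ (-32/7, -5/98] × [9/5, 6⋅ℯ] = {-5/98} × {9/5}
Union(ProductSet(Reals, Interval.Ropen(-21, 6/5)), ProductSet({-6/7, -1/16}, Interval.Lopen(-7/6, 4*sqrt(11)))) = Union(ProductSet({-6/7, -1/16}, Interval.Lopen(-7/6, 4*sqrt(11))), ProductSet(Reals, Interval.Ropen(-21, 6/5)))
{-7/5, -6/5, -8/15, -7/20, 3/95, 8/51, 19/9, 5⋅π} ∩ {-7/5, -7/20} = {-7/5, -7/20}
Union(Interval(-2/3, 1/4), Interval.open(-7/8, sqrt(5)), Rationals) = Union(Interval.Ropen(-7/8, sqrt(5)), Rationals)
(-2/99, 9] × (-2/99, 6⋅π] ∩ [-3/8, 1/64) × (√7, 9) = (-2/99, 1/64) × (√7, 9)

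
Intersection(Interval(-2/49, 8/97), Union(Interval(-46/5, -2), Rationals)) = Intersection(Interval(-2/49, 8/97), Rationals)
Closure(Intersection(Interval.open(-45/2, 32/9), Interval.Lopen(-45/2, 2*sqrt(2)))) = Interval(-45/2, 2*sqrt(2))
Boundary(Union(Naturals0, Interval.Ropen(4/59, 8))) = Union(Complement(Naturals0, Interval.open(4/59, 8)), {4/59})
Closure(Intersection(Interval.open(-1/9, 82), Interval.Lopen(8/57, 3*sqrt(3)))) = Interval(8/57, 3*sqrt(3))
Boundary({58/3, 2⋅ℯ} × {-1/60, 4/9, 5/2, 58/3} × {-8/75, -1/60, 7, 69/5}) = {58/3, 2⋅ℯ} × {-1/60, 4/9, 5/2, 58/3} × {-8/75, -1/60, 7, 69/5}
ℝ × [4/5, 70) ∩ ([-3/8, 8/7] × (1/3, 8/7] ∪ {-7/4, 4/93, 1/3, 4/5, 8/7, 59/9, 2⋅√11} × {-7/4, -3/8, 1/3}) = [-3/8, 8/7] × [4/5, 8/7]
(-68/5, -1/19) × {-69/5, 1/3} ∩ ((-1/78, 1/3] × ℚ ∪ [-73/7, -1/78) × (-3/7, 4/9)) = [-73/7, -1/19) × {1/3}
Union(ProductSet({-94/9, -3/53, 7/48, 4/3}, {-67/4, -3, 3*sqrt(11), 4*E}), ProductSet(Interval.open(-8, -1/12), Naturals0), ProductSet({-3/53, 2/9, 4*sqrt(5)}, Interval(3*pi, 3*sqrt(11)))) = Union(ProductSet({-3/53, 2/9, 4*sqrt(5)}, Interval(3*pi, 3*sqrt(11))), ProductSet({-94/9, -3/53, 7/48, 4/3}, {-67/4, -3, 3*sqrt(11), 4*E}), ProductSet(Interval.open(-8, -1/12), Naturals0))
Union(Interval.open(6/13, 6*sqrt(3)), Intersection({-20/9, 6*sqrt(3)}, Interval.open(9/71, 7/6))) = Interval.open(6/13, 6*sqrt(3))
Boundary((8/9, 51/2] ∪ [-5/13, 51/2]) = {-5/13, 51/2}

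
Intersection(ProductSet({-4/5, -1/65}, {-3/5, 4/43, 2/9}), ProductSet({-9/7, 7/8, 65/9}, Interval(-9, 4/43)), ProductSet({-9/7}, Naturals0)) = EmptySet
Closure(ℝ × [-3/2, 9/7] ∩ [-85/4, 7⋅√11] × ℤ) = [-85/4, 7⋅√11] × {-1, 0, 1}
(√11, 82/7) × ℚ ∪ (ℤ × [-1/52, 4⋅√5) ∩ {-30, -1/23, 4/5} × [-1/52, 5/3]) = ({-30} × [-1/52, 5/3]) ∪ ((√11, 82/7) × ℚ)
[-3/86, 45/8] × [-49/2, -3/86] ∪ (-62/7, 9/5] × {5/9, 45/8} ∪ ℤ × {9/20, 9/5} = (ℤ × {9/20, 9/5}) ∪ ((-62/7, 9/5] × {5/9, 45/8}) ∪ ([-3/86, 45/8] × [-49/2, -3/86])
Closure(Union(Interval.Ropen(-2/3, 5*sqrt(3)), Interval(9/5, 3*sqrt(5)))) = Interval(-2/3, 5*sqrt(3))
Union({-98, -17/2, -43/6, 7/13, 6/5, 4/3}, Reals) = Reals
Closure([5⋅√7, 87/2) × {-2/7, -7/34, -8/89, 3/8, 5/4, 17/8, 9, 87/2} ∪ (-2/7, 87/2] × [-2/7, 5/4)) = ({-2/7, 87/2} × [-2/7, 5/4]) ∪ ([-2/7, 87/2] × {-2/7, 5/4}) ∪ ((-2/7, 87/2] × [-2/7, 5/4)) ∪ ([5⋅√7, 87/2] × {-2/7, -7/34, -8/89, 3/8, 5/4, 17/8, 9, 87/2})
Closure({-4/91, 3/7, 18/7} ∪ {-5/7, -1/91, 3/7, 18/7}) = {-5/7, -4/91, -1/91, 3/7, 18/7}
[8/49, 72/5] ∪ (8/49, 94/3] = [8/49, 94/3]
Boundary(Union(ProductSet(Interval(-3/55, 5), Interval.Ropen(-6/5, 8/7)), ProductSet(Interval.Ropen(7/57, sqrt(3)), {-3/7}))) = Union(ProductSet({-3/55, 5}, Interval(-6/5, 8/7)), ProductSet(Interval(-3/55, 5), {-6/5, 8/7}))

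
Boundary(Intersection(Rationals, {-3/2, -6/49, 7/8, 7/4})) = {-3/2, -6/49, 7/8, 7/4}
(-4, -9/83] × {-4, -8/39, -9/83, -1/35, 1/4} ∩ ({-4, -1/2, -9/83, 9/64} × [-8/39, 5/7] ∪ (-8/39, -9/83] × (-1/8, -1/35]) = ({-1/2, -9/83} × {-8/39, -9/83, -1/35, 1/4}) ∪ ((-8/39, -9/83] × {-9/83, -1/35})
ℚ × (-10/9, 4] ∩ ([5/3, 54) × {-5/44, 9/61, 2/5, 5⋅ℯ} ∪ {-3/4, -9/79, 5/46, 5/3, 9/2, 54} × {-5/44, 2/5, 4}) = ({-3/4, -9/79, 5/46, 5/3, 9/2, 54} × {-5/44, 2/5, 4}) ∪ ((ℚ ∩ [5/3, 54)) × {-5/44, 9/61, 2/5})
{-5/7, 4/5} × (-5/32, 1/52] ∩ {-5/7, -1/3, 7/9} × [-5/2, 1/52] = {-5/7} × (-5/32, 1/52]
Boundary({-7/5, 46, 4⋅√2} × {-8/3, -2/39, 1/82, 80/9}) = {-7/5, 46, 4⋅√2} × {-8/3, -2/39, 1/82, 80/9}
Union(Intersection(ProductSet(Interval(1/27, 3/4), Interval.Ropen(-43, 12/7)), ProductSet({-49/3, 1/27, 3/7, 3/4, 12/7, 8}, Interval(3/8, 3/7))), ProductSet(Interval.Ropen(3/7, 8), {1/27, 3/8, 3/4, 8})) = Union(ProductSet({1/27, 3/7, 3/4}, Interval(3/8, 3/7)), ProductSet(Interval.Ropen(3/7, 8), {1/27, 3/8, 3/4, 8}))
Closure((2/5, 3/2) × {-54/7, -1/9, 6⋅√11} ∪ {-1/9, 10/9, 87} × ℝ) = ({-1/9, 10/9, 87} × ℝ) ∪ ([2/5, 3/2] × {-54/7, -1/9, 6⋅√11})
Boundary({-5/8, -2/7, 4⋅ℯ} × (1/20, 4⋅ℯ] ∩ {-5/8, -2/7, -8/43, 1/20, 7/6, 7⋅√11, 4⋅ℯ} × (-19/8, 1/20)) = ∅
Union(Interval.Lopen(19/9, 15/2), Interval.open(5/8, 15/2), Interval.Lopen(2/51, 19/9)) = Interval.Lopen(2/51, 15/2)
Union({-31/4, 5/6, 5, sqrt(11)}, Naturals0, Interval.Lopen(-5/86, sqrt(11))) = Union({-31/4}, Interval.Lopen(-5/86, sqrt(11)), Naturals0)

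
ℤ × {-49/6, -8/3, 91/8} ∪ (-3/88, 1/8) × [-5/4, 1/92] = (ℤ × {-49/6, -8/3, 91/8}) ∪ ((-3/88, 1/8) × [-5/4, 1/92])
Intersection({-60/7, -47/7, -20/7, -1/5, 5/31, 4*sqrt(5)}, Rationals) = {-60/7, -47/7, -20/7, -1/5, 5/31}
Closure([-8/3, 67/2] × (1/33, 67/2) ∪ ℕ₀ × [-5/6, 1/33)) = (ℕ₀ × [-5/6, 1/33]) ∪ ([-8/3, 67/2] × [1/33, 67/2])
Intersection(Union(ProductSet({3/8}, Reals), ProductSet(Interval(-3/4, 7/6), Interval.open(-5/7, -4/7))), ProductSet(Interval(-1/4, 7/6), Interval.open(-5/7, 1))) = Union(ProductSet({3/8}, Interval.open(-5/7, 1)), ProductSet(Interval(-1/4, 7/6), Interval.open(-5/7, -4/7)))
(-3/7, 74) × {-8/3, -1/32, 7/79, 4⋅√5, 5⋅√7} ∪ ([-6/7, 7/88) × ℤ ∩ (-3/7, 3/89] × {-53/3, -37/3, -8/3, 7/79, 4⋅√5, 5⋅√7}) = (-3/7, 74) × {-8/3, -1/32, 7/79, 4⋅√5, 5⋅√7}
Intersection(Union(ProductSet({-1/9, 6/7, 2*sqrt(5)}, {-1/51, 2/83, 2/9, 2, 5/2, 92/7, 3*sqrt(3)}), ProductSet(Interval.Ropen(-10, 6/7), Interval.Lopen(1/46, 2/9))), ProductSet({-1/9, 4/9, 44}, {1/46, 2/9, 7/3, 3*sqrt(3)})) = Union(ProductSet({-1/9}, {2/9, 3*sqrt(3)}), ProductSet({-1/9, 4/9}, {2/9}))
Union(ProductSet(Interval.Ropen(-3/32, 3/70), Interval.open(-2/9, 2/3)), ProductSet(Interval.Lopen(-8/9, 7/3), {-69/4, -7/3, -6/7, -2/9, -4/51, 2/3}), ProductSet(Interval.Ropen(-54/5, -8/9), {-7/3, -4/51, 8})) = Union(ProductSet(Interval.Ropen(-54/5, -8/9), {-7/3, -4/51, 8}), ProductSet(Interval.Lopen(-8/9, 7/3), {-69/4, -7/3, -6/7, -2/9, -4/51, 2/3}), ProductSet(Interval.Ropen(-3/32, 3/70), Interval.open(-2/9, 2/3)))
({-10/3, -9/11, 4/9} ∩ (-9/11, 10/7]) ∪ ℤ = ℤ ∪ {4/9}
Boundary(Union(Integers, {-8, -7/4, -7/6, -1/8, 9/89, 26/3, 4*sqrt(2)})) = Union({-7/4, -7/6, -1/8, 9/89, 26/3, 4*sqrt(2)}, Integers)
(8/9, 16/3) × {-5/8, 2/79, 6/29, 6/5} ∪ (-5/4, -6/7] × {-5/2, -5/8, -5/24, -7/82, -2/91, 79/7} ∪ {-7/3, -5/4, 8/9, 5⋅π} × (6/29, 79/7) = ((8/9, 16/3) × {-5/8, 2/79, 6/29, 6/5}) ∪ ({-7/3, -5/4, 8/9, 5⋅π} × (6/29, 79/7)) ∪ ((-5/4, -6/7] × {-5/2, -5/8, -5/24, -7/82, -2/91, 79/7})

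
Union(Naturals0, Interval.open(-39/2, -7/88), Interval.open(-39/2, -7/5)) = Union(Interval.open(-39/2, -7/88), Naturals0)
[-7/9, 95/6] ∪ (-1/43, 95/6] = [-7/9, 95/6]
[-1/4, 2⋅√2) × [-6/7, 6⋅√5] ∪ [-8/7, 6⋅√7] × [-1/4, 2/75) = ([-8/7, 6⋅√7] × [-1/4, 2/75)) ∪ ([-1/4, 2⋅√2) × [-6/7, 6⋅√5])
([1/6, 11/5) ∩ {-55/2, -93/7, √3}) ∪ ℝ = ℝ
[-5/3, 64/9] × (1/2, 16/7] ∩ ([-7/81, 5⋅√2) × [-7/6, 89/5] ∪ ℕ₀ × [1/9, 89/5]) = ([-7/81, 5⋅√2) ∪ {0, 1, …, 7}) × (1/2, 16/7]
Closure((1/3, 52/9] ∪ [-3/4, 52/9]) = [-3/4, 52/9]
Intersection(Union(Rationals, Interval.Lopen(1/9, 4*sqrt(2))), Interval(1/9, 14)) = Union(Intersection(Interval(1/9, 14), Rationals), Interval(1/9, 4*sqrt(2)))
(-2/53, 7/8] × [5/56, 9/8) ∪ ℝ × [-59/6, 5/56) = (ℝ × [-59/6, 5/56)) ∪ ((-2/53, 7/8] × [5/56, 9/8))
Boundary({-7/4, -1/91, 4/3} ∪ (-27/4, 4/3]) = {-27/4, 4/3}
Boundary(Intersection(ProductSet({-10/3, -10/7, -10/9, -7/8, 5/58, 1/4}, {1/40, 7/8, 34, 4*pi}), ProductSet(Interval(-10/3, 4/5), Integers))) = ProductSet({-10/3, -10/7, -10/9, -7/8, 5/58, 1/4}, {34})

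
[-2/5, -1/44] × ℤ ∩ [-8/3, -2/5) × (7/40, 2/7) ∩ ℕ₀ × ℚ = ∅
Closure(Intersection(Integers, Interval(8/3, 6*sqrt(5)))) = Range(3, 14, 1)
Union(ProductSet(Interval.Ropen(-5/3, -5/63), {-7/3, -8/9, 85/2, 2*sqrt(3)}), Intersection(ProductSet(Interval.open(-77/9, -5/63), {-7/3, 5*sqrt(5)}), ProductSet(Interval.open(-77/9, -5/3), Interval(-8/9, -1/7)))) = ProductSet(Interval.Ropen(-5/3, -5/63), {-7/3, -8/9, 85/2, 2*sqrt(3)})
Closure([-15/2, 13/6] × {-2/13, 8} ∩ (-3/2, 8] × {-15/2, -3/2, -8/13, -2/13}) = [-3/2, 13/6] × {-2/13}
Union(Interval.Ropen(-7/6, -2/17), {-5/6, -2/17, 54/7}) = Union({54/7}, Interval(-7/6, -2/17))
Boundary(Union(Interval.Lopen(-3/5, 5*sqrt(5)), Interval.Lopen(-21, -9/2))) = {-21, -9/2, -3/5, 5*sqrt(5)}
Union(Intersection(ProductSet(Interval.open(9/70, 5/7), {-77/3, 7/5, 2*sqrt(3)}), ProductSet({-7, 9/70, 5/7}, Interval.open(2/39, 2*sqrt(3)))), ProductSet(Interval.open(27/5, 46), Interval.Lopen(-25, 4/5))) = ProductSet(Interval.open(27/5, 46), Interval.Lopen(-25, 4/5))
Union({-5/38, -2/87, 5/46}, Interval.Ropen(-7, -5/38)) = Union({-2/87, 5/46}, Interval(-7, -5/38))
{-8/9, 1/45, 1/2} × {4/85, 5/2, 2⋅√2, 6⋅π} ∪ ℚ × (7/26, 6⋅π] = (ℚ × (7/26, 6⋅π]) ∪ ({-8/9, 1/45, 1/2} × {4/85, 5/2, 2⋅√2, 6⋅π})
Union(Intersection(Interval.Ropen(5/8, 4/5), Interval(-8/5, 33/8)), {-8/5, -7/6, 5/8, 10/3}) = Union({-8/5, -7/6, 10/3}, Interval.Ropen(5/8, 4/5))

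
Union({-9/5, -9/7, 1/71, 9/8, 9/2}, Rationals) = Rationals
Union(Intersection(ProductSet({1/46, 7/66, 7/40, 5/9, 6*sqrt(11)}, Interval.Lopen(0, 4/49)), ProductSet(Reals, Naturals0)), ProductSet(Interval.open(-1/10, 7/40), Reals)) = ProductSet(Interval.open(-1/10, 7/40), Reals)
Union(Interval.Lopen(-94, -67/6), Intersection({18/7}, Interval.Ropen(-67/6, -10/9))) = Interval.Lopen(-94, -67/6)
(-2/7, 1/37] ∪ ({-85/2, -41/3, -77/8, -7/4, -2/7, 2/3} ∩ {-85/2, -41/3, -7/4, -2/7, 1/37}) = {-85/2, -41/3, -7/4} ∪ [-2/7, 1/37]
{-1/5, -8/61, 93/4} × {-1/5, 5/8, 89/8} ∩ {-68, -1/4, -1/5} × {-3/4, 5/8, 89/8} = {-1/5} × {5/8, 89/8}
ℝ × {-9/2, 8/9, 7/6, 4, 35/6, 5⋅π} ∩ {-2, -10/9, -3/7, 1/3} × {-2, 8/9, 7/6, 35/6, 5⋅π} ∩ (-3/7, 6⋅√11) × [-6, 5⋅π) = {1/3} × {8/9, 7/6, 35/6}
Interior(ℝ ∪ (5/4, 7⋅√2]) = (-∞, ∞)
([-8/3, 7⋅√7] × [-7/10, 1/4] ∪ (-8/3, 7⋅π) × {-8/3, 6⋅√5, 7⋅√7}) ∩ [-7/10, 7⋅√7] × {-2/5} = [-7/10, 7⋅√7] × {-2/5}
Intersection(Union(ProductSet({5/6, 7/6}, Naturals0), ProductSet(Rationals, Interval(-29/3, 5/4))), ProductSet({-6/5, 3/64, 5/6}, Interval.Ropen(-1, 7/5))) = ProductSet({-6/5, 3/64, 5/6}, Interval(-1, 5/4))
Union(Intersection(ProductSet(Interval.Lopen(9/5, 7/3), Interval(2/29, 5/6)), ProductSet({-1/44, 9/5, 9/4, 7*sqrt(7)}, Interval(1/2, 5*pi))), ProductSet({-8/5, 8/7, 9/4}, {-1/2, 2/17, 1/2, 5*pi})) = Union(ProductSet({9/4}, Interval(1/2, 5/6)), ProductSet({-8/5, 8/7, 9/4}, {-1/2, 2/17, 1/2, 5*pi}))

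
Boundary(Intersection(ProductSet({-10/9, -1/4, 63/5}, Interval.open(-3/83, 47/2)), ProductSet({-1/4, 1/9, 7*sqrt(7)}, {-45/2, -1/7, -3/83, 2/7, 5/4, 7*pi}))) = ProductSet({-1/4}, {2/7, 5/4, 7*pi})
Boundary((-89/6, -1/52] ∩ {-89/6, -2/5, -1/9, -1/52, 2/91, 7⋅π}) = {-2/5, -1/9, -1/52}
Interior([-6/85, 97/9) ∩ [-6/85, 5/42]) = (-6/85, 5/42)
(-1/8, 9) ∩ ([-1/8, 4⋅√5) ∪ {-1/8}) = (-1/8, 4⋅√5)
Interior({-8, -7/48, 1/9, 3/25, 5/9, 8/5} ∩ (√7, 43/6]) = ∅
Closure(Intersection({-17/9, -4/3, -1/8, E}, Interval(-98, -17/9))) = {-17/9}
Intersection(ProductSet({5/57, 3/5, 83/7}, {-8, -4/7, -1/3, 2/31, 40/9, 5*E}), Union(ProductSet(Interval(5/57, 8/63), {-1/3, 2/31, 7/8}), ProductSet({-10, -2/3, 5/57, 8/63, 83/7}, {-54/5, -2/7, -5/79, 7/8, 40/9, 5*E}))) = Union(ProductSet({5/57}, {-1/3, 2/31}), ProductSet({5/57, 83/7}, {40/9, 5*E}))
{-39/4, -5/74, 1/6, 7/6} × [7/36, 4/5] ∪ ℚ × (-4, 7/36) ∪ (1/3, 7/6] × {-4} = (ℚ × (-4, 7/36)) ∪ ((1/3, 7/6] × {-4}) ∪ ({-39/4, -5/74, 1/6, 7/6} × [7/36, 4/5])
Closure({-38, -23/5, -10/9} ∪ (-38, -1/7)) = [-38, -1/7]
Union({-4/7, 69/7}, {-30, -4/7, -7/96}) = {-30, -4/7, -7/96, 69/7}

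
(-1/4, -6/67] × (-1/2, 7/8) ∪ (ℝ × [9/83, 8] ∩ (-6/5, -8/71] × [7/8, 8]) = ((-6/5, -8/71] × [7/8, 8]) ∪ ((-1/4, -6/67] × (-1/2, 7/8))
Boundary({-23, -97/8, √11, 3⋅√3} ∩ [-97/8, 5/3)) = {-97/8}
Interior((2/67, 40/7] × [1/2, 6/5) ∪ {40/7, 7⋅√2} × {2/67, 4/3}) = (2/67, 40/7) × (1/2, 6/5)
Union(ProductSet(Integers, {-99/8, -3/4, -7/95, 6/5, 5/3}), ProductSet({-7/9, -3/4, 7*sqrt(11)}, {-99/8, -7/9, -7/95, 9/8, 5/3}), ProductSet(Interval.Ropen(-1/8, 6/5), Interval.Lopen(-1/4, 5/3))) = Union(ProductSet({-7/9, -3/4, 7*sqrt(11)}, {-99/8, -7/9, -7/95, 9/8, 5/3}), ProductSet(Integers, {-99/8, -3/4, -7/95, 6/5, 5/3}), ProductSet(Interval.Ropen(-1/8, 6/5), Interval.Lopen(-1/4, 5/3)))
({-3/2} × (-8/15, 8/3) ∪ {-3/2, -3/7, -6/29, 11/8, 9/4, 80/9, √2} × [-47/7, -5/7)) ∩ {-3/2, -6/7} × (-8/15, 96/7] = {-3/2} × (-8/15, 8/3)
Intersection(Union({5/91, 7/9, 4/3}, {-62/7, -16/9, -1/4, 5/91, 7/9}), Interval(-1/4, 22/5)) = {-1/4, 5/91, 7/9, 4/3}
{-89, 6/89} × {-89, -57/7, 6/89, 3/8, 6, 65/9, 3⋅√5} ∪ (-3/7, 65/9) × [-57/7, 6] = ((-3/7, 65/9) × [-57/7, 6]) ∪ ({-89, 6/89} × {-89, -57/7, 6/89, 3/8, 6, 65/9, 3⋅√5})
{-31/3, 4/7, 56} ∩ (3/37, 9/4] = {4/7}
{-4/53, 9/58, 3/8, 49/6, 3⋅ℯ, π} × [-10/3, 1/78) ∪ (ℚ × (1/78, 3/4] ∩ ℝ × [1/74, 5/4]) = (ℚ × [1/74, 3/4]) ∪ ({-4/53, 9/58, 3/8, 49/6, 3⋅ℯ, π} × [-10/3, 1/78))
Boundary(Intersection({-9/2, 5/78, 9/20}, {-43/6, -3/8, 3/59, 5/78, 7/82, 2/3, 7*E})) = {5/78}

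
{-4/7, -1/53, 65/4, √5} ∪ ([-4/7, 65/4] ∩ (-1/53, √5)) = {-4/7, 65/4} ∪ [-1/53, √5]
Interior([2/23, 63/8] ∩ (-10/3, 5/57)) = (2/23, 5/57)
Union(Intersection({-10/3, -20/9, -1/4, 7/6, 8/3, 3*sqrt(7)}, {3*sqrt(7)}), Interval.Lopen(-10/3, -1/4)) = Union({3*sqrt(7)}, Interval.Lopen(-10/3, -1/4))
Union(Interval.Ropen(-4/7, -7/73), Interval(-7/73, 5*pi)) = Interval(-4/7, 5*pi)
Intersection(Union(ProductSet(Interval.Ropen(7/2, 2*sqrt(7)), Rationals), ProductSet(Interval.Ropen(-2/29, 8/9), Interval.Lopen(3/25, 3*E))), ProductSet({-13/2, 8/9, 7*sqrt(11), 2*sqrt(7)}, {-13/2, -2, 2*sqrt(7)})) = EmptySet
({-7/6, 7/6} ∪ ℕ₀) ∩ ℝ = {-7/6, 7/6} ∪ ℕ₀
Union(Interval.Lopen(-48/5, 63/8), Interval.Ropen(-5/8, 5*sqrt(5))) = Interval.open(-48/5, 5*sqrt(5))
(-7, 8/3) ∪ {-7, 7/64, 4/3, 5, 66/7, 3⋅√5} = [-7, 8/3) ∪ {5, 66/7, 3⋅√5}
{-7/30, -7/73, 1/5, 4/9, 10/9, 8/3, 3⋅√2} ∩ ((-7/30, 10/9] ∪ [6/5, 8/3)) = {-7/73, 1/5, 4/9, 10/9}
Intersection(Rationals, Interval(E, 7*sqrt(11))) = Intersection(Interval(E, 7*sqrt(11)), Rationals)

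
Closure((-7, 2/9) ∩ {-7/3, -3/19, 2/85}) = {-7/3, -3/19, 2/85}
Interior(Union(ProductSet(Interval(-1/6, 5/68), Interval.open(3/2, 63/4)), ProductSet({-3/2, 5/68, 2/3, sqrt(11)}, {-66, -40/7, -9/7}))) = ProductSet(Interval.open(-1/6, 5/68), Interval.open(3/2, 63/4))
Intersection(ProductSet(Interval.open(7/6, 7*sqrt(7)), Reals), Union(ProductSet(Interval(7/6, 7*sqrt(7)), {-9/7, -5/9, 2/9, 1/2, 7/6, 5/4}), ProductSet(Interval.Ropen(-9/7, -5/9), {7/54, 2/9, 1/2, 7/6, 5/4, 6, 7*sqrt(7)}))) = ProductSet(Interval.open(7/6, 7*sqrt(7)), {-9/7, -5/9, 2/9, 1/2, 7/6, 5/4})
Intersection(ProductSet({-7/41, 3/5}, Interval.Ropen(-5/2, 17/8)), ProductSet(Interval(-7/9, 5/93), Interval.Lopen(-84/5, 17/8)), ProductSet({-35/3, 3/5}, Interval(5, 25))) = EmptySet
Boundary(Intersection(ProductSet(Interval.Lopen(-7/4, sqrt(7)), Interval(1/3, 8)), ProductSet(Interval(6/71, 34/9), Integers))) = ProductSet(Interval(6/71, sqrt(7)), Range(1, 9, 1))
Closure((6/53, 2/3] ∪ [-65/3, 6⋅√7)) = [-65/3, 6⋅√7]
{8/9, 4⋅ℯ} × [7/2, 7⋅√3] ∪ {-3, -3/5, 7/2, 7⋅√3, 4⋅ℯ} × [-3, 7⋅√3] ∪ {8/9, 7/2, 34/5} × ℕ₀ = ({8/9, 7/2, 34/5} × ℕ₀) ∪ ({8/9, 4⋅ℯ} × [7/2, 7⋅√3]) ∪ ({-3, -3/5, 7/2, 7⋅√3, 4⋅ℯ} × [-3, 7⋅√3])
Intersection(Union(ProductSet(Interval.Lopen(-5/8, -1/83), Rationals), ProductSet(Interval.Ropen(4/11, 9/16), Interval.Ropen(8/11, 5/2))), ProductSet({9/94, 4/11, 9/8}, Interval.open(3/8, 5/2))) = ProductSet({4/11}, Interval.Ropen(8/11, 5/2))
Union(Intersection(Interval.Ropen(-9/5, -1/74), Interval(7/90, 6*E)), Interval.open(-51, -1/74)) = Interval.open(-51, -1/74)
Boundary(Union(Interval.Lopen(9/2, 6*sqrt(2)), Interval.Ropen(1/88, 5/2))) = {1/88, 5/2, 9/2, 6*sqrt(2)}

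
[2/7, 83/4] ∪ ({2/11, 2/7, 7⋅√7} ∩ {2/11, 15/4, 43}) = {2/11} ∪ [2/7, 83/4]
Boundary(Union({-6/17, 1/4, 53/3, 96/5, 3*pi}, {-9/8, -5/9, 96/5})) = {-9/8, -5/9, -6/17, 1/4, 53/3, 96/5, 3*pi}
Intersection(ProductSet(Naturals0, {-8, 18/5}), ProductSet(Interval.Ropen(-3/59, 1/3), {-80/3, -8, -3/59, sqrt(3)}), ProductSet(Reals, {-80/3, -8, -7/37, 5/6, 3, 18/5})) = ProductSet(Range(0, 1, 1), {-8})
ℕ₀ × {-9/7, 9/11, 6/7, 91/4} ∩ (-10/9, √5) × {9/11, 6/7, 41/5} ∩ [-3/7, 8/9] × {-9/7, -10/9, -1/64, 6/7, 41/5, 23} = {0} × {6/7}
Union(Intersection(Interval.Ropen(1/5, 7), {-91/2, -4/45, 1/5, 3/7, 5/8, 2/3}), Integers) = Union({1/5, 3/7, 5/8, 2/3}, Integers)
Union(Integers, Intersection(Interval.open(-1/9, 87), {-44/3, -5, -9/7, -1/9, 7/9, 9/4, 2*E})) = Union({7/9, 9/4, 2*E}, Integers)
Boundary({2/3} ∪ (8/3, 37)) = {2/3, 8/3, 37}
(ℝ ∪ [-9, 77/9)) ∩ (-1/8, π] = (-1/8, π]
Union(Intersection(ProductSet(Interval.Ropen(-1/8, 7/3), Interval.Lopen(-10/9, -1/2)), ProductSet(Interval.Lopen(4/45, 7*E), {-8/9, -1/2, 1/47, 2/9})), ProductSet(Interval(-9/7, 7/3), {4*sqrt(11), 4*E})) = Union(ProductSet(Interval(-9/7, 7/3), {4*sqrt(11), 4*E}), ProductSet(Interval.open(4/45, 7/3), {-8/9, -1/2}))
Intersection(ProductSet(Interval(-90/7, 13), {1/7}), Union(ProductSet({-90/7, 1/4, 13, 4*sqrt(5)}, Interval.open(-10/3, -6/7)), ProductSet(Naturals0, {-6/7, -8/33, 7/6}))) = EmptySet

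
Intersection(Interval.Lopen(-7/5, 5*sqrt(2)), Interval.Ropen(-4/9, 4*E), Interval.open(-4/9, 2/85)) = Interval.open(-4/9, 2/85)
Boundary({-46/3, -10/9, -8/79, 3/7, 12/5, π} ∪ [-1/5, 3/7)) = {-46/3, -10/9, -1/5, 3/7, 12/5, π}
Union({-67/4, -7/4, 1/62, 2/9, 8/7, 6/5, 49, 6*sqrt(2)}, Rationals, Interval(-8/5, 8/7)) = Union({6*sqrt(2)}, Interval(-8/5, 8/7), Rationals)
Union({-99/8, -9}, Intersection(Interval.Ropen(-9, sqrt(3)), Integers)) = Union({-99/8}, Range(-9, 2, 1))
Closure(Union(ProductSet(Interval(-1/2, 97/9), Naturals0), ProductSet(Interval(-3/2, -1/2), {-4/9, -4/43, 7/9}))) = Union(ProductSet(Interval(-3/2, -1/2), {-4/9, -4/43, 7/9}), ProductSet(Interval(-1/2, 97/9), Naturals0))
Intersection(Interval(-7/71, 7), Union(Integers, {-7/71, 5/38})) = Union({-7/71, 5/38}, Range(0, 8, 1))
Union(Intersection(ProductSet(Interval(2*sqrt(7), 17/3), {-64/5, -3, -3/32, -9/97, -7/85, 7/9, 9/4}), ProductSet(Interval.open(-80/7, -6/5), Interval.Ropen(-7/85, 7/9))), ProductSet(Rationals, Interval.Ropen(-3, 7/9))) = ProductSet(Rationals, Interval.Ropen(-3, 7/9))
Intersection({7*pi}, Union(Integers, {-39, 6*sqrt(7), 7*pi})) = {7*pi}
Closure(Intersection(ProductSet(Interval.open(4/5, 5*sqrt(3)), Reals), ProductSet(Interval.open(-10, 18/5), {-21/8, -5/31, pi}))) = ProductSet(Interval(4/5, 18/5), {-21/8, -5/31, pi})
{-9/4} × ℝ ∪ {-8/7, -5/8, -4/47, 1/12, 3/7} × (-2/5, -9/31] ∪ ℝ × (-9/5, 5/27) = ({-9/4} × ℝ) ∪ (ℝ × (-9/5, 5/27))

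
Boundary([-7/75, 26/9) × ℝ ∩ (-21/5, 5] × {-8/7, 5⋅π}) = [-7/75, 26/9] × {-8/7, 5⋅π}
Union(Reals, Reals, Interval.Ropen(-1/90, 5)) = Interval(-oo, oo)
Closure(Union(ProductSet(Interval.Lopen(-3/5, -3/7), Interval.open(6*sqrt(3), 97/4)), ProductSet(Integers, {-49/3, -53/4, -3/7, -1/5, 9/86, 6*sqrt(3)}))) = Union(ProductSet({-3/5, -3/7}, Interval(6*sqrt(3), 97/4)), ProductSet(Integers, {-49/3, -53/4, -3/7, -1/5, 9/86, 6*sqrt(3)}), ProductSet(Interval(-3/5, -3/7), {97/4, 6*sqrt(3)}), ProductSet(Interval.Lopen(-3/5, -3/7), Interval.open(6*sqrt(3), 97/4)))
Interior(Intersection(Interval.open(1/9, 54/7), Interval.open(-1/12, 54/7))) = Interval.open(1/9, 54/7)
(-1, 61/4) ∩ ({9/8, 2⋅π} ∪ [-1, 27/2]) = (-1, 27/2]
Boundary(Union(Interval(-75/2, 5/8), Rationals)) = Union(Interval(-oo, -75/2), Interval(5/8, oo))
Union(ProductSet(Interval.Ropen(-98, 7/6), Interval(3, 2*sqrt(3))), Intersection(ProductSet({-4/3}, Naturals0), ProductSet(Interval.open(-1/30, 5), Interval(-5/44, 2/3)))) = ProductSet(Interval.Ropen(-98, 7/6), Interval(3, 2*sqrt(3)))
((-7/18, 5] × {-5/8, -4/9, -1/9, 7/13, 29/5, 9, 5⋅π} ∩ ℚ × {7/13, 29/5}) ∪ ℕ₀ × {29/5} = (ℕ₀ × {29/5}) ∪ ((ℚ ∩ (-7/18, 5]) × {7/13, 29/5})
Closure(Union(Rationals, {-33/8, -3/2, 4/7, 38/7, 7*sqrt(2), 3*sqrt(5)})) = Reals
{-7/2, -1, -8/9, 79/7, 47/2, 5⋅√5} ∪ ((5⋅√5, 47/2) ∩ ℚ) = {-7/2, -1, -8/9, 47/2, 5⋅√5} ∪ (ℚ ∩ (5⋅√5, 47/2))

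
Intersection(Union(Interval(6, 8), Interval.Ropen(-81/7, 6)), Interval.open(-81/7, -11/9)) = Interval.open(-81/7, -11/9)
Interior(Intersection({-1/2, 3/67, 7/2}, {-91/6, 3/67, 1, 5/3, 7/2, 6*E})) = EmptySet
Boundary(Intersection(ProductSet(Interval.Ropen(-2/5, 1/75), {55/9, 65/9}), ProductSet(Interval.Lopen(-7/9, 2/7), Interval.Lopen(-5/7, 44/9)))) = EmptySet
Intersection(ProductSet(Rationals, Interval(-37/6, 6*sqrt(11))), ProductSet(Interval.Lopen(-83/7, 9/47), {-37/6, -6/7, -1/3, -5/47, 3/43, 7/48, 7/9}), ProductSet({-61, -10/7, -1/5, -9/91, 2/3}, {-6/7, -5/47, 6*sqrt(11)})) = ProductSet({-10/7, -1/5, -9/91}, {-6/7, -5/47})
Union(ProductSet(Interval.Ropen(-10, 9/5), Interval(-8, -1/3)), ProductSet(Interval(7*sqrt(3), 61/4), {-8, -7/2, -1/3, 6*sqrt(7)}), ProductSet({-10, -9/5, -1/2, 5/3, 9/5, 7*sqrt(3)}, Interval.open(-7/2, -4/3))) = Union(ProductSet({-10, -9/5, -1/2, 5/3, 9/5, 7*sqrt(3)}, Interval.open(-7/2, -4/3)), ProductSet(Interval.Ropen(-10, 9/5), Interval(-8, -1/3)), ProductSet(Interval(7*sqrt(3), 61/4), {-8, -7/2, -1/3, 6*sqrt(7)}))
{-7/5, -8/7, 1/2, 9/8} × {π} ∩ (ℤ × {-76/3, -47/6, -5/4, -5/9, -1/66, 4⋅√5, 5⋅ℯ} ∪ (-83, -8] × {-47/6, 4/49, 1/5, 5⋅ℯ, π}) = ∅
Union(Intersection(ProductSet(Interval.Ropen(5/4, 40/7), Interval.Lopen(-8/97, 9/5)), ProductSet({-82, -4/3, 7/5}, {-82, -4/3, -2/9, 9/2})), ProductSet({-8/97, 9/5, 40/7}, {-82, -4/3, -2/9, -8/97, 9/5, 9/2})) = ProductSet({-8/97, 9/5, 40/7}, {-82, -4/3, -2/9, -8/97, 9/5, 9/2})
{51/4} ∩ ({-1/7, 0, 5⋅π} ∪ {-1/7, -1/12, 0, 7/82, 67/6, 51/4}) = {51/4}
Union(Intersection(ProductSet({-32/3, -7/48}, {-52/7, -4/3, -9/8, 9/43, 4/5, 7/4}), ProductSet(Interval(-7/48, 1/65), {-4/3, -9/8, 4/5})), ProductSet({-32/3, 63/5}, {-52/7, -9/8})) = Union(ProductSet({-7/48}, {-4/3, -9/8, 4/5}), ProductSet({-32/3, 63/5}, {-52/7, -9/8}))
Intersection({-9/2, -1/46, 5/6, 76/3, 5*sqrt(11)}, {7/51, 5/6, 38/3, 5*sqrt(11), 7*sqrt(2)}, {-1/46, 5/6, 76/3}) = {5/6}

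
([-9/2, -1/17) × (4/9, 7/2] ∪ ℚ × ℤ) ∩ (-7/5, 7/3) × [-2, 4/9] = (ℚ ∩ (-7/5, 7/3)) × {-2, -1, 0}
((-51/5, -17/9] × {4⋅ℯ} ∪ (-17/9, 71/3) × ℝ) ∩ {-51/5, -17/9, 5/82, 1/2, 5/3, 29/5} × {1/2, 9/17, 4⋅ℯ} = ({-17/9} × {4⋅ℯ}) ∪ ({5/82, 1/2, 5/3, 29/5} × {1/2, 9/17, 4⋅ℯ})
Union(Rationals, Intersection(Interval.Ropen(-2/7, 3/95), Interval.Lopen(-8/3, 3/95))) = Union(Interval(-2/7, 3/95), Rationals)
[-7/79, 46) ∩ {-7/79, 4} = {-7/79, 4}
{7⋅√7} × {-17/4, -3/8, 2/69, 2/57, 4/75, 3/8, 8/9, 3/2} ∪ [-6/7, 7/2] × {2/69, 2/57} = ([-6/7, 7/2] × {2/69, 2/57}) ∪ ({7⋅√7} × {-17/4, -3/8, 2/69, 2/57, 4/75, 3/8, 8/9, 3/2})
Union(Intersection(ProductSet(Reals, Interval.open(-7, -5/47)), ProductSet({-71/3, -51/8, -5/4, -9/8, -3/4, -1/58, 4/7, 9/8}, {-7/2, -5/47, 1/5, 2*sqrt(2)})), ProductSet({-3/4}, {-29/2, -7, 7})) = Union(ProductSet({-3/4}, {-29/2, -7, 7}), ProductSet({-71/3, -51/8, -5/4, -9/8, -3/4, -1/58, 4/7, 9/8}, {-7/2}))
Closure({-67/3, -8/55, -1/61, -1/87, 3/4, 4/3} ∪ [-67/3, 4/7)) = [-67/3, 4/7] ∪ {3/4, 4/3}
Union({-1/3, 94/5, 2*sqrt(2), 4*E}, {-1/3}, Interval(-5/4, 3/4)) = Union({94/5, 2*sqrt(2), 4*E}, Interval(-5/4, 3/4))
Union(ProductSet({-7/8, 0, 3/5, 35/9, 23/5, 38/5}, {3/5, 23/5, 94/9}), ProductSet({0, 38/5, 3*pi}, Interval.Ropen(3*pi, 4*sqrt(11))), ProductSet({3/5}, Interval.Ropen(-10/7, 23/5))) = Union(ProductSet({3/5}, Interval.Ropen(-10/7, 23/5)), ProductSet({0, 38/5, 3*pi}, Interval.Ropen(3*pi, 4*sqrt(11))), ProductSet({-7/8, 0, 3/5, 35/9, 23/5, 38/5}, {3/5, 23/5, 94/9}))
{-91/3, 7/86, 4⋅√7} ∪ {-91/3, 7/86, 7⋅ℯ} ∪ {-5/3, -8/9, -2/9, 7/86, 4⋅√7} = {-91/3, -5/3, -8/9, -2/9, 7/86, 4⋅√7, 7⋅ℯ}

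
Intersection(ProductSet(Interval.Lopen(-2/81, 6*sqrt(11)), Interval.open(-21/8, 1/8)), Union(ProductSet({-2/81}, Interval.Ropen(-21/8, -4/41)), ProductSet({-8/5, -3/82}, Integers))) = EmptySet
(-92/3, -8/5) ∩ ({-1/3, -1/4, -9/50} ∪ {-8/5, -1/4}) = ∅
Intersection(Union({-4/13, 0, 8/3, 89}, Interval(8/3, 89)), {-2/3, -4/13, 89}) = {-4/13, 89}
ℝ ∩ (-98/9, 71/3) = (-98/9, 71/3)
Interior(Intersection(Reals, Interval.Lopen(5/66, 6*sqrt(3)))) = Interval.open(5/66, 6*sqrt(3))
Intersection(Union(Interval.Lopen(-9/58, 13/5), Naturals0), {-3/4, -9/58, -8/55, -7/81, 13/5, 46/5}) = {-8/55, -7/81, 13/5}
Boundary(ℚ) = ℝ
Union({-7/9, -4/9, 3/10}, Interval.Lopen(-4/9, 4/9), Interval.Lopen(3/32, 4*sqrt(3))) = Union({-7/9}, Interval(-4/9, 4*sqrt(3)))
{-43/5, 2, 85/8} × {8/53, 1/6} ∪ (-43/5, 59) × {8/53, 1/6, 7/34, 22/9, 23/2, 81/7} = ({-43/5, 2, 85/8} × {8/53, 1/6}) ∪ ((-43/5, 59) × {8/53, 1/6, 7/34, 22/9, 23/2, 81/7})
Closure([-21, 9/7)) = [-21, 9/7]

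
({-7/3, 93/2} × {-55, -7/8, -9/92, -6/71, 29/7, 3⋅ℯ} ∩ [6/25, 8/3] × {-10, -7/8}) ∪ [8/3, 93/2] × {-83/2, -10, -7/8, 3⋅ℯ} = [8/3, 93/2] × {-83/2, -10, -7/8, 3⋅ℯ}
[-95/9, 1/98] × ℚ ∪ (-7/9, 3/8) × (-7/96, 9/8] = ([-95/9, 1/98] × ℚ) ∪ ((-7/9, 3/8) × (-7/96, 9/8])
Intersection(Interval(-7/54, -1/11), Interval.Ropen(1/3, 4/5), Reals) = EmptySet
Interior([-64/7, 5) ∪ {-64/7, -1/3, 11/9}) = (-64/7, 5)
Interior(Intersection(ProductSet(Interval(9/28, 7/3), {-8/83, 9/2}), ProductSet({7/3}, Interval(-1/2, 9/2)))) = EmptySet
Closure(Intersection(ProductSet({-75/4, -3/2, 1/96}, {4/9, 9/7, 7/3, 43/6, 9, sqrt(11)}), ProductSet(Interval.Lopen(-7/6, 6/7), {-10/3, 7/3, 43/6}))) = ProductSet({1/96}, {7/3, 43/6})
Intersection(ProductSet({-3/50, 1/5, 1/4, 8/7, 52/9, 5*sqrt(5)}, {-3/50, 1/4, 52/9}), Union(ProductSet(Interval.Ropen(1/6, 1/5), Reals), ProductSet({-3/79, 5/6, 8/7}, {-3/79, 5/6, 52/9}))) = ProductSet({8/7}, {52/9})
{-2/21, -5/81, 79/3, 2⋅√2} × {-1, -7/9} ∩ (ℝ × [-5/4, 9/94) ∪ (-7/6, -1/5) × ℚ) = {-2/21, -5/81, 79/3, 2⋅√2} × {-1, -7/9}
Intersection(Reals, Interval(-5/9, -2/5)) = Interval(-5/9, -2/5)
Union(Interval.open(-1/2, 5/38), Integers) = Union(Integers, Interval.open(-1/2, 5/38))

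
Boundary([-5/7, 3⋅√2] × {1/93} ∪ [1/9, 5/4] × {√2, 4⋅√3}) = ([-5/7, 3⋅√2] × {1/93}) ∪ ([1/9, 5/4] × {√2, 4⋅√3})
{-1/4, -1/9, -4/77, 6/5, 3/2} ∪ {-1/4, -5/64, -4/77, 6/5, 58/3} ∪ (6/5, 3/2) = {-1/4, -1/9, -5/64, -4/77, 58/3} ∪ [6/5, 3/2]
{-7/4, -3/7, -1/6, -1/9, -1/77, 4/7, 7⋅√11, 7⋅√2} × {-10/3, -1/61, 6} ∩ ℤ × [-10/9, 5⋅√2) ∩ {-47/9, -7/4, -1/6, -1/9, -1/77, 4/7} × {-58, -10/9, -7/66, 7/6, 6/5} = ∅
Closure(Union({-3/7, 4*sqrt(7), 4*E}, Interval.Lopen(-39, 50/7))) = Union({4*sqrt(7), 4*E}, Interval(-39, 50/7))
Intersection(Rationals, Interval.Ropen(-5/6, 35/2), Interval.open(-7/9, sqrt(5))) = Intersection(Interval.open(-7/9, sqrt(5)), Rationals)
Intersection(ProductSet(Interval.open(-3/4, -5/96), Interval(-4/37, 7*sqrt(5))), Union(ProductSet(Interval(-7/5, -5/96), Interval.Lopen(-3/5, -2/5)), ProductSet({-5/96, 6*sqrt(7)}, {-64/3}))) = EmptySet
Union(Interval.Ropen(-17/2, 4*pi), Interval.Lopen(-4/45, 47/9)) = Interval.Ropen(-17/2, 4*pi)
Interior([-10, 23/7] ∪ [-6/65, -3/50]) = (-10, 23/7)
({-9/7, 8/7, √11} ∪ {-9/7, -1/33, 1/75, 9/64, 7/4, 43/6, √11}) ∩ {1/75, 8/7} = {1/75, 8/7}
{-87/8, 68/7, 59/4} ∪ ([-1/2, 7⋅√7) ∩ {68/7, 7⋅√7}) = {-87/8, 68/7, 59/4}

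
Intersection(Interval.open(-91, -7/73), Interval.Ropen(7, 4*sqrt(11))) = EmptySet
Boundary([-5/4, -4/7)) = {-5/4, -4/7}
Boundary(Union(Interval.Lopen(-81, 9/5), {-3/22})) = {-81, 9/5}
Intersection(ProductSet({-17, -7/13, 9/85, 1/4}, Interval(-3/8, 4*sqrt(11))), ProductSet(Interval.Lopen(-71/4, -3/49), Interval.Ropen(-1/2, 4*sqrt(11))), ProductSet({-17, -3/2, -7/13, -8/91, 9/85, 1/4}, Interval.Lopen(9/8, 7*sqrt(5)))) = ProductSet({-17, -7/13}, Interval.open(9/8, 4*sqrt(11)))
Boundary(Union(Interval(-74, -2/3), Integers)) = Union(Complement(Integers, Interval.open(-74, -2/3)), {-2/3})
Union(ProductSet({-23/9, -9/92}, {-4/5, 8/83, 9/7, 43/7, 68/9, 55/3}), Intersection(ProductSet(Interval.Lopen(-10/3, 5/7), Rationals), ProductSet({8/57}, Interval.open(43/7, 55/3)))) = Union(ProductSet({8/57}, Intersection(Interval.open(43/7, 55/3), Rationals)), ProductSet({-23/9, -9/92}, {-4/5, 8/83, 9/7, 43/7, 68/9, 55/3}))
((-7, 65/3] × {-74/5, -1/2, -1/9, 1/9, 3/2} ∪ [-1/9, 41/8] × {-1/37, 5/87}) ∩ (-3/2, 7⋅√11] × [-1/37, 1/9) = [-1/9, 41/8] × {-1/37, 5/87}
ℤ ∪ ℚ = ℚ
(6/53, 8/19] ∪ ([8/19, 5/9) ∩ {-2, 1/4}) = (6/53, 8/19]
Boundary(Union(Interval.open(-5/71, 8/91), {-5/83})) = {-5/71, 8/91}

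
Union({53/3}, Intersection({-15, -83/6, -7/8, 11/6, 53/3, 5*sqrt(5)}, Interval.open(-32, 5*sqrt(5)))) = {-15, -83/6, -7/8, 11/6, 53/3}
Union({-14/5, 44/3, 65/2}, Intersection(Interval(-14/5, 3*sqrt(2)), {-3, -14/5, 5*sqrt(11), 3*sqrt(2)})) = {-14/5, 44/3, 65/2, 3*sqrt(2)}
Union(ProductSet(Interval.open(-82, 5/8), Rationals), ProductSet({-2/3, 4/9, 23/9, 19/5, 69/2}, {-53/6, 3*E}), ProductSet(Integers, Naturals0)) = Union(ProductSet({-2/3, 4/9, 23/9, 19/5, 69/2}, {-53/6, 3*E}), ProductSet(Integers, Naturals0), ProductSet(Interval.open(-82, 5/8), Rationals))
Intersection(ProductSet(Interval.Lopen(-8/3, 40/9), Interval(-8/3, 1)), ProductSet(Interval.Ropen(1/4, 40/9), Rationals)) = ProductSet(Interval.Ropen(1/4, 40/9), Intersection(Interval(-8/3, 1), Rationals))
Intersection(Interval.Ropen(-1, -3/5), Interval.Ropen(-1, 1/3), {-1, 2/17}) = {-1}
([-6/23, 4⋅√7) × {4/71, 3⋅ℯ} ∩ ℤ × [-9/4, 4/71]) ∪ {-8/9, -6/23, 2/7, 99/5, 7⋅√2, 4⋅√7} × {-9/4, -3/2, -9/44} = ({0, 1, …, 10} × {4/71}) ∪ ({-8/9, -6/23, 2/7, 99/5, 7⋅√2, 4⋅√7} × {-9/4, -3/2, -9/44})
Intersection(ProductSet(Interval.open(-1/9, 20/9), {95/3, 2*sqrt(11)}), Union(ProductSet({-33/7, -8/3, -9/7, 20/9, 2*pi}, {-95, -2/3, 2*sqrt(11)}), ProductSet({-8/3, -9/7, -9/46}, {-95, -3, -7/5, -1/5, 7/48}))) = EmptySet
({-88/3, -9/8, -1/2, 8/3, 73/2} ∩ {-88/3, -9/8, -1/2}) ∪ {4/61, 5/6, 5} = {-88/3, -9/8, -1/2, 4/61, 5/6, 5}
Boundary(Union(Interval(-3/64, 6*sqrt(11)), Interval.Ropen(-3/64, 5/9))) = {-3/64, 6*sqrt(11)}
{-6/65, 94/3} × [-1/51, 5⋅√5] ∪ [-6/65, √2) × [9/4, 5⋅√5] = ({-6/65, 94/3} × [-1/51, 5⋅√5]) ∪ ([-6/65, √2) × [9/4, 5⋅√5])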